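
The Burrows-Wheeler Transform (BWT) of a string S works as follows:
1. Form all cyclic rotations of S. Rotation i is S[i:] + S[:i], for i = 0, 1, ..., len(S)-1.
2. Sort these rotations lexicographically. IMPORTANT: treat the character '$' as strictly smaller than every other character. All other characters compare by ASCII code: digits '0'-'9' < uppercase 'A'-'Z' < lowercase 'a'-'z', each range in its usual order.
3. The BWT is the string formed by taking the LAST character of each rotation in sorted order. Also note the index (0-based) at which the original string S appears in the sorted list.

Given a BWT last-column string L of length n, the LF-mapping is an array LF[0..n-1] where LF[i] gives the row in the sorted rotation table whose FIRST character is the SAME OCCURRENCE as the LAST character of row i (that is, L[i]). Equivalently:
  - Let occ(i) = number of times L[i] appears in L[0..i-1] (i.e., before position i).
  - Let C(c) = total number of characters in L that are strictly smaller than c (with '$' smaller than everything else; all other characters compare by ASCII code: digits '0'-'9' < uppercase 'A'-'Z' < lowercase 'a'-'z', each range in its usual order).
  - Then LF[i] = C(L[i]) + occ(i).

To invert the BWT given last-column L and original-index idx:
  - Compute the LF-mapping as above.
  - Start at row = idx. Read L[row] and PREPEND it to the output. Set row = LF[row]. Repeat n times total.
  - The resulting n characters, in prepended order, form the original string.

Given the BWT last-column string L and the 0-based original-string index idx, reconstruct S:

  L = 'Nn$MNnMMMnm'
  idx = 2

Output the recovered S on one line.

LF mapping: 5 8 0 1 6 9 2 3 4 10 7
Walk LF starting at row 2, prepending L[row]:
  step 1: row=2, L[2]='$', prepend. Next row=LF[2]=0
  step 2: row=0, L[0]='N', prepend. Next row=LF[0]=5
  step 3: row=5, L[5]='n', prepend. Next row=LF[5]=9
  step 4: row=9, L[9]='n', prepend. Next row=LF[9]=10
  step 5: row=10, L[10]='m', prepend. Next row=LF[10]=7
  step 6: row=7, L[7]='M', prepend. Next row=LF[7]=3
  step 7: row=3, L[3]='M', prepend. Next row=LF[3]=1
  step 8: row=1, L[1]='n', prepend. Next row=LF[1]=8
  step 9: row=8, L[8]='M', prepend. Next row=LF[8]=4
  step 10: row=4, L[4]='N', prepend. Next row=LF[4]=6
  step 11: row=6, L[6]='M', prepend. Next row=LF[6]=2
Reversed output: MNMnMMmnnN$

Answer: MNMnMMmnnN$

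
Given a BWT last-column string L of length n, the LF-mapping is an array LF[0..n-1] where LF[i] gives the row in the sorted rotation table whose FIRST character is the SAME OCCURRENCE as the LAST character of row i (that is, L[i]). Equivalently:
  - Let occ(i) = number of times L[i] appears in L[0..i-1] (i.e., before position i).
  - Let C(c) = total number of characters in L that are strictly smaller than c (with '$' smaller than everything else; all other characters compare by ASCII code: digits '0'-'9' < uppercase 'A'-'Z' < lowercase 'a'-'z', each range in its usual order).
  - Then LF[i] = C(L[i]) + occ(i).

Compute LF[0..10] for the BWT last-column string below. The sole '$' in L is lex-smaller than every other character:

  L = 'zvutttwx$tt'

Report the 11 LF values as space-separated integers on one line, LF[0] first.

Char counts: '$':1, 't':5, 'u':1, 'v':1, 'w':1, 'x':1, 'z':1
C (first-col start): C('$')=0, C('t')=1, C('u')=6, C('v')=7, C('w')=8, C('x')=9, C('z')=10
L[0]='z': occ=0, LF[0]=C('z')+0=10+0=10
L[1]='v': occ=0, LF[1]=C('v')+0=7+0=7
L[2]='u': occ=0, LF[2]=C('u')+0=6+0=6
L[3]='t': occ=0, LF[3]=C('t')+0=1+0=1
L[4]='t': occ=1, LF[4]=C('t')+1=1+1=2
L[5]='t': occ=2, LF[5]=C('t')+2=1+2=3
L[6]='w': occ=0, LF[6]=C('w')+0=8+0=8
L[7]='x': occ=0, LF[7]=C('x')+0=9+0=9
L[8]='$': occ=0, LF[8]=C('$')+0=0+0=0
L[9]='t': occ=3, LF[9]=C('t')+3=1+3=4
L[10]='t': occ=4, LF[10]=C('t')+4=1+4=5

Answer: 10 7 6 1 2 3 8 9 0 4 5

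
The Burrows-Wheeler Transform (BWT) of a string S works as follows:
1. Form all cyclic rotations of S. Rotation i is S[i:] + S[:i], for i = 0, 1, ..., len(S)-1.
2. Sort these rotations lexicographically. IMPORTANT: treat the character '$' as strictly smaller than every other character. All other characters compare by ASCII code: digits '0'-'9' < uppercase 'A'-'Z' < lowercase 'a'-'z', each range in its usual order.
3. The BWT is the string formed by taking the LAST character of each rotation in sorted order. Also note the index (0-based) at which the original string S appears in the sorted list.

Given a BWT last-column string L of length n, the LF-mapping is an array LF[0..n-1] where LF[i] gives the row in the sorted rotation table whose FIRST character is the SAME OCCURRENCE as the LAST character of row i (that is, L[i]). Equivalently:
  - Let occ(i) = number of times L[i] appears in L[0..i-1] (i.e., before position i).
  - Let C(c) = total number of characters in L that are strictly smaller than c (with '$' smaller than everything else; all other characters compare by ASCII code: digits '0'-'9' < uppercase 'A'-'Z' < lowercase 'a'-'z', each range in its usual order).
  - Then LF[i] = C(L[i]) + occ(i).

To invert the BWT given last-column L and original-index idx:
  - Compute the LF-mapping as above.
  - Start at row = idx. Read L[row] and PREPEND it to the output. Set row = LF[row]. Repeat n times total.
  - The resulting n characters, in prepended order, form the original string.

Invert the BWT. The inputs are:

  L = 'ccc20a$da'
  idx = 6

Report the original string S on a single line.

LF mapping: 5 6 7 2 1 3 0 8 4
Walk LF starting at row 6, prepending L[row]:
  step 1: row=6, L[6]='$', prepend. Next row=LF[6]=0
  step 2: row=0, L[0]='c', prepend. Next row=LF[0]=5
  step 3: row=5, L[5]='a', prepend. Next row=LF[5]=3
  step 4: row=3, L[3]='2', prepend. Next row=LF[3]=2
  step 5: row=2, L[2]='c', prepend. Next row=LF[2]=7
  step 6: row=7, L[7]='d', prepend. Next row=LF[7]=8
  step 7: row=8, L[8]='a', prepend. Next row=LF[8]=4
  step 8: row=4, L[4]='0', prepend. Next row=LF[4]=1
  step 9: row=1, L[1]='c', prepend. Next row=LF[1]=6
Reversed output: c0adc2ac$

Answer: c0adc2ac$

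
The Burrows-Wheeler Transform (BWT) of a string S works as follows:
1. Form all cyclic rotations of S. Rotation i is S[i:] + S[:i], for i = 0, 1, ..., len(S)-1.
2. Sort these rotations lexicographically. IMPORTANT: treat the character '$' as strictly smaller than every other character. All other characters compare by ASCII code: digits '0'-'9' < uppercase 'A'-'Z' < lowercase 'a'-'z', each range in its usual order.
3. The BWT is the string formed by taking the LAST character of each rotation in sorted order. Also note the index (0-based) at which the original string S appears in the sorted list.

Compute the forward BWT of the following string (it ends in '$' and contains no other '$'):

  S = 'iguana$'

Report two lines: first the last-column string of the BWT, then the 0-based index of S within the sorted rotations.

All 7 rotations (rotation i = S[i:]+S[:i]):
  rot[0] = iguana$
  rot[1] = guana$i
  rot[2] = uana$ig
  rot[3] = ana$igu
  rot[4] = na$igua
  rot[5] = a$iguan
  rot[6] = $iguana
Sorted (with $ < everything):
  sorted[0] = $iguana  (last char: 'a')
  sorted[1] = a$iguan  (last char: 'n')
  sorted[2] = ana$igu  (last char: 'u')
  sorted[3] = guana$i  (last char: 'i')
  sorted[4] = iguana$  (last char: '$')
  sorted[5] = na$igua  (last char: 'a')
  sorted[6] = uana$ig  (last char: 'g')
Last column: anui$ag
Original string S is at sorted index 4

Answer: anui$ag
4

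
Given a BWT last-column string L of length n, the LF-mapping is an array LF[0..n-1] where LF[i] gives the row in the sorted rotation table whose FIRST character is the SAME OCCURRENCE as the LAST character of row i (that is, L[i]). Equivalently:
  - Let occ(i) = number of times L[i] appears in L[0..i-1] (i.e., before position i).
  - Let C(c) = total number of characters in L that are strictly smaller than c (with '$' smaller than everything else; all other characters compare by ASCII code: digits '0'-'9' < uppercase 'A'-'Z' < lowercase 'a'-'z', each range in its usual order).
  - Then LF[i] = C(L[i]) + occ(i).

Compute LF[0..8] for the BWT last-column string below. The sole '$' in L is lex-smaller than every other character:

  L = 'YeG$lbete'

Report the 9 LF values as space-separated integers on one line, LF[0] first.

Char counts: '$':1, 'G':1, 'Y':1, 'b':1, 'e':3, 'l':1, 't':1
C (first-col start): C('$')=0, C('G')=1, C('Y')=2, C('b')=3, C('e')=4, C('l')=7, C('t')=8
L[0]='Y': occ=0, LF[0]=C('Y')+0=2+0=2
L[1]='e': occ=0, LF[1]=C('e')+0=4+0=4
L[2]='G': occ=0, LF[2]=C('G')+0=1+0=1
L[3]='$': occ=0, LF[3]=C('$')+0=0+0=0
L[4]='l': occ=0, LF[4]=C('l')+0=7+0=7
L[5]='b': occ=0, LF[5]=C('b')+0=3+0=3
L[6]='e': occ=1, LF[6]=C('e')+1=4+1=5
L[7]='t': occ=0, LF[7]=C('t')+0=8+0=8
L[8]='e': occ=2, LF[8]=C('e')+2=4+2=6

Answer: 2 4 1 0 7 3 5 8 6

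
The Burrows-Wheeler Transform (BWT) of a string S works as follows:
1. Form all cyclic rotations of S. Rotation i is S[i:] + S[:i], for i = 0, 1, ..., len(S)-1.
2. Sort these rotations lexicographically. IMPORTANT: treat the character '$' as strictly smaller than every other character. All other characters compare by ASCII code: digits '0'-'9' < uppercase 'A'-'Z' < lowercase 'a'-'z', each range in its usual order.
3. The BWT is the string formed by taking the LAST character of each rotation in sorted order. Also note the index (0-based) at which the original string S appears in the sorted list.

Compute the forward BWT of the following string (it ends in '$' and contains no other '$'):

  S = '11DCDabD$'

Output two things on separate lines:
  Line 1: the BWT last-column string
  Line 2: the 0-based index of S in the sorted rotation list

All 9 rotations (rotation i = S[i:]+S[:i]):
  rot[0] = 11DCDabD$
  rot[1] = 1DCDabD$1
  rot[2] = DCDabD$11
  rot[3] = CDabD$11D
  rot[4] = DabD$11DC
  rot[5] = abD$11DCD
  rot[6] = bD$11DCDa
  rot[7] = D$11DCDab
  rot[8] = $11DCDabD
Sorted (with $ < everything):
  sorted[0] = $11DCDabD  (last char: 'D')
  sorted[1] = 11DCDabD$  (last char: '$')
  sorted[2] = 1DCDabD$1  (last char: '1')
  sorted[3] = CDabD$11D  (last char: 'D')
  sorted[4] = D$11DCDab  (last char: 'b')
  sorted[5] = DCDabD$11  (last char: '1')
  sorted[6] = DabD$11DC  (last char: 'C')
  sorted[7] = abD$11DCD  (last char: 'D')
  sorted[8] = bD$11DCDa  (last char: 'a')
Last column: D$1Db1CDa
Original string S is at sorted index 1

Answer: D$1Db1CDa
1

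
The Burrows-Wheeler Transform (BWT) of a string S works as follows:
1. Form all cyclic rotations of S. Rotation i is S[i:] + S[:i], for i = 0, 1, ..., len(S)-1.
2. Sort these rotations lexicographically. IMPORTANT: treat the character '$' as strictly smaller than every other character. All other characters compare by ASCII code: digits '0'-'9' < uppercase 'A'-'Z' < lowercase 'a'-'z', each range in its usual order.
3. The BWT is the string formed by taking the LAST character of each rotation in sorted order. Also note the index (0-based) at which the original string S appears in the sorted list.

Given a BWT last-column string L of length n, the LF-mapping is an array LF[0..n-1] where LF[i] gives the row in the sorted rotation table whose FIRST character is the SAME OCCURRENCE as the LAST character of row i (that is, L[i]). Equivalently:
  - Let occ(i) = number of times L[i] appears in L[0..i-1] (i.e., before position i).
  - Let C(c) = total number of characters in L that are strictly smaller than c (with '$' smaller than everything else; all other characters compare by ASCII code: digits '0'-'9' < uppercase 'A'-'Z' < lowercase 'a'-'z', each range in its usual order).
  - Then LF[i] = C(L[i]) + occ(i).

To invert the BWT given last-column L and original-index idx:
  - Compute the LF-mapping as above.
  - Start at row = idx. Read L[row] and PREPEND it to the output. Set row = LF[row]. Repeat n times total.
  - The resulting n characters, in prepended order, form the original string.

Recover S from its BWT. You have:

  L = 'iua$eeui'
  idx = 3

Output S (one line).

LF mapping: 4 6 1 0 2 3 7 5
Walk LF starting at row 3, prepending L[row]:
  step 1: row=3, L[3]='$', prepend. Next row=LF[3]=0
  step 2: row=0, L[0]='i', prepend. Next row=LF[0]=4
  step 3: row=4, L[4]='e', prepend. Next row=LF[4]=2
  step 4: row=2, L[2]='a', prepend. Next row=LF[2]=1
  step 5: row=1, L[1]='u', prepend. Next row=LF[1]=6
  step 6: row=6, L[6]='u', prepend. Next row=LF[6]=7
  step 7: row=7, L[7]='i', prepend. Next row=LF[7]=5
  step 8: row=5, L[5]='e', prepend. Next row=LF[5]=3
Reversed output: eiuuaei$

Answer: eiuuaei$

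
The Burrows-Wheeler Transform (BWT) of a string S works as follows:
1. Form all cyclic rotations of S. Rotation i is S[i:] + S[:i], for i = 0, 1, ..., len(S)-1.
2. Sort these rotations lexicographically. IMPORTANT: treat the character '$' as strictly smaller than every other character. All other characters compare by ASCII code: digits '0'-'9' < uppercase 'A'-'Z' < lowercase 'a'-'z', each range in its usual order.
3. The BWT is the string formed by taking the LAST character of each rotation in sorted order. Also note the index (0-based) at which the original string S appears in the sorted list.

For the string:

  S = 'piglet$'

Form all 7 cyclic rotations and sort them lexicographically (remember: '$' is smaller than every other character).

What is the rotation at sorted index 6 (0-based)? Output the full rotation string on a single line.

Answer: t$pigle

Derivation:
All 7 rotations (rotation i = S[i:]+S[:i]):
  rot[0] = piglet$
  rot[1] = iglet$p
  rot[2] = glet$pi
  rot[3] = let$pig
  rot[4] = et$pigl
  rot[5] = t$pigle
  rot[6] = $piglet
Sorted (with $ < everything):
  sorted[0] = $piglet
  sorted[1] = et$pigl
  sorted[2] = glet$pi
  sorted[3] = iglet$p
  sorted[4] = let$pig
  sorted[5] = piglet$
  sorted[6] = t$pigle
sorted[6] = t$pigle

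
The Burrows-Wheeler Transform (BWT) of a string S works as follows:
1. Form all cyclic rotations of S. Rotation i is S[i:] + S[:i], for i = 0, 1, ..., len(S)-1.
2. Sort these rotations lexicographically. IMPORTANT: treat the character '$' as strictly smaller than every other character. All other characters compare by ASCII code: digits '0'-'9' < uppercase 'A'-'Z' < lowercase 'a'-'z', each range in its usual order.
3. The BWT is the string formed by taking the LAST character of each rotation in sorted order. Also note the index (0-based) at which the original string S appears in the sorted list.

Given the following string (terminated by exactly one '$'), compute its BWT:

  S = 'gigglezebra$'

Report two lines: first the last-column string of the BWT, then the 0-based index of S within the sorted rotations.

All 12 rotations (rotation i = S[i:]+S[:i]):
  rot[0] = gigglezebra$
  rot[1] = igglezebra$g
  rot[2] = gglezebra$gi
  rot[3] = glezebra$gig
  rot[4] = lezebra$gigg
  rot[5] = ezebra$giggl
  rot[6] = zebra$giggle
  rot[7] = ebra$gigglez
  rot[8] = bra$giggleze
  rot[9] = ra$gigglezeb
  rot[10] = a$gigglezebr
  rot[11] = $gigglezebra
Sorted (with $ < everything):
  sorted[0] = $gigglezebra  (last char: 'a')
  sorted[1] = a$gigglezebr  (last char: 'r')
  sorted[2] = bra$giggleze  (last char: 'e')
  sorted[3] = ebra$gigglez  (last char: 'z')
  sorted[4] = ezebra$giggl  (last char: 'l')
  sorted[5] = gglezebra$gi  (last char: 'i')
  sorted[6] = gigglezebra$  (last char: '$')
  sorted[7] = glezebra$gig  (last char: 'g')
  sorted[8] = igglezebra$g  (last char: 'g')
  sorted[9] = lezebra$gigg  (last char: 'g')
  sorted[10] = ra$gigglezeb  (last char: 'b')
  sorted[11] = zebra$giggle  (last char: 'e')
Last column: arezli$gggbe
Original string S is at sorted index 6

Answer: arezli$gggbe
6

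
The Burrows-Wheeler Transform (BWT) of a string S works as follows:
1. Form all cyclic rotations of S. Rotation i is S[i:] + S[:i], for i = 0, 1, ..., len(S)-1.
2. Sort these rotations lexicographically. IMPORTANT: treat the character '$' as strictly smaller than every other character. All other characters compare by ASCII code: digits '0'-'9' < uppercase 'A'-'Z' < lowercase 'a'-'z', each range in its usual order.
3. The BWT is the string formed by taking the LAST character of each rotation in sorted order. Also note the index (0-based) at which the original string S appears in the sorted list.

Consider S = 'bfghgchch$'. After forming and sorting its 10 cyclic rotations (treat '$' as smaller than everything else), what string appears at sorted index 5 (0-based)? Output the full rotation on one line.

All 10 rotations (rotation i = S[i:]+S[:i]):
  rot[0] = bfghgchch$
  rot[1] = fghgchch$b
  rot[2] = ghgchch$bf
  rot[3] = hgchch$bfg
  rot[4] = gchch$bfgh
  rot[5] = chch$bfghg
  rot[6] = hch$bfghgc
  rot[7] = ch$bfghgch
  rot[8] = h$bfghgchc
  rot[9] = $bfghgchch
Sorted (with $ < everything):
  sorted[0] = $bfghgchch
  sorted[1] = bfghgchch$
  sorted[2] = ch$bfghgch
  sorted[3] = chch$bfghg
  sorted[4] = fghgchch$b
  sorted[5] = gchch$bfgh
  sorted[6] = ghgchch$bf
  sorted[7] = h$bfghgchc
  sorted[8] = hch$bfghgc
  sorted[9] = hgchch$bfg
sorted[5] = gchch$bfgh

Answer: gchch$bfgh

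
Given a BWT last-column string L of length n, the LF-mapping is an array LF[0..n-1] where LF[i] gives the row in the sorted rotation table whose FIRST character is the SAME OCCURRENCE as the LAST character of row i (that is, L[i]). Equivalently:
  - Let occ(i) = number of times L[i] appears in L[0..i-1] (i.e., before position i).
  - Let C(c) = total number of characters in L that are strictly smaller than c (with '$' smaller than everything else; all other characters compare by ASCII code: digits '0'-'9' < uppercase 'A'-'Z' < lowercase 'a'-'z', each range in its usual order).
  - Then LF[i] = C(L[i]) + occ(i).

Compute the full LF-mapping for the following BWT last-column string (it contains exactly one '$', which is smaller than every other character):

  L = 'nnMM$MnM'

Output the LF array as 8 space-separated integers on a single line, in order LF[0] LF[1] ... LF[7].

Answer: 5 6 1 2 0 3 7 4

Derivation:
Char counts: '$':1, 'M':4, 'n':3
C (first-col start): C('$')=0, C('M')=1, C('n')=5
L[0]='n': occ=0, LF[0]=C('n')+0=5+0=5
L[1]='n': occ=1, LF[1]=C('n')+1=5+1=6
L[2]='M': occ=0, LF[2]=C('M')+0=1+0=1
L[3]='M': occ=1, LF[3]=C('M')+1=1+1=2
L[4]='$': occ=0, LF[4]=C('$')+0=0+0=0
L[5]='M': occ=2, LF[5]=C('M')+2=1+2=3
L[6]='n': occ=2, LF[6]=C('n')+2=5+2=7
L[7]='M': occ=3, LF[7]=C('M')+3=1+3=4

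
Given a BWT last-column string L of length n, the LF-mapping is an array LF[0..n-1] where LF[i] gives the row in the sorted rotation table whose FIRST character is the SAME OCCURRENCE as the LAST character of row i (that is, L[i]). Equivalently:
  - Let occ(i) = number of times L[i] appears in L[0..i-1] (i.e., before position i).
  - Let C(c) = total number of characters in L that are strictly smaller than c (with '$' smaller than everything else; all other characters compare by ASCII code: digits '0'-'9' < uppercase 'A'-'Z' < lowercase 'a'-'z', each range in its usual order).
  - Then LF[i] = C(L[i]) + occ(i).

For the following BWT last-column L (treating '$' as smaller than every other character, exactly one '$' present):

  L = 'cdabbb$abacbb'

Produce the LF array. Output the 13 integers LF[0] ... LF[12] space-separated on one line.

Char counts: '$':1, 'a':3, 'b':6, 'c':2, 'd':1
C (first-col start): C('$')=0, C('a')=1, C('b')=4, C('c')=10, C('d')=12
L[0]='c': occ=0, LF[0]=C('c')+0=10+0=10
L[1]='d': occ=0, LF[1]=C('d')+0=12+0=12
L[2]='a': occ=0, LF[2]=C('a')+0=1+0=1
L[3]='b': occ=0, LF[3]=C('b')+0=4+0=4
L[4]='b': occ=1, LF[4]=C('b')+1=4+1=5
L[5]='b': occ=2, LF[5]=C('b')+2=4+2=6
L[6]='$': occ=0, LF[6]=C('$')+0=0+0=0
L[7]='a': occ=1, LF[7]=C('a')+1=1+1=2
L[8]='b': occ=3, LF[8]=C('b')+3=4+3=7
L[9]='a': occ=2, LF[9]=C('a')+2=1+2=3
L[10]='c': occ=1, LF[10]=C('c')+1=10+1=11
L[11]='b': occ=4, LF[11]=C('b')+4=4+4=8
L[12]='b': occ=5, LF[12]=C('b')+5=4+5=9

Answer: 10 12 1 4 5 6 0 2 7 3 11 8 9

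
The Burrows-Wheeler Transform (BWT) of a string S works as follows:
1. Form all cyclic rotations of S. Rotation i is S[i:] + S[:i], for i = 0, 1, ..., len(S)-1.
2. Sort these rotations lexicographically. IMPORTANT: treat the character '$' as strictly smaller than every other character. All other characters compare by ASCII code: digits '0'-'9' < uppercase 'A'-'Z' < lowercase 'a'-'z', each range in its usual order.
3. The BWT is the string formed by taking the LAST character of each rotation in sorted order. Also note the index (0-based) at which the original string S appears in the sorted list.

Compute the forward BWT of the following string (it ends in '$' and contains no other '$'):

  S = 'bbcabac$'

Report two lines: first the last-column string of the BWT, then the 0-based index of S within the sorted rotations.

Answer: ccba$bab
4

Derivation:
All 8 rotations (rotation i = S[i:]+S[:i]):
  rot[0] = bbcabac$
  rot[1] = bcabac$b
  rot[2] = cabac$bb
  rot[3] = abac$bbc
  rot[4] = bac$bbca
  rot[5] = ac$bbcab
  rot[6] = c$bbcaba
  rot[7] = $bbcabac
Sorted (with $ < everything):
  sorted[0] = $bbcabac  (last char: 'c')
  sorted[1] = abac$bbc  (last char: 'c')
  sorted[2] = ac$bbcab  (last char: 'b')
  sorted[3] = bac$bbca  (last char: 'a')
  sorted[4] = bbcabac$  (last char: '$')
  sorted[5] = bcabac$b  (last char: 'b')
  sorted[6] = c$bbcaba  (last char: 'a')
  sorted[7] = cabac$bb  (last char: 'b')
Last column: ccba$bab
Original string S is at sorted index 4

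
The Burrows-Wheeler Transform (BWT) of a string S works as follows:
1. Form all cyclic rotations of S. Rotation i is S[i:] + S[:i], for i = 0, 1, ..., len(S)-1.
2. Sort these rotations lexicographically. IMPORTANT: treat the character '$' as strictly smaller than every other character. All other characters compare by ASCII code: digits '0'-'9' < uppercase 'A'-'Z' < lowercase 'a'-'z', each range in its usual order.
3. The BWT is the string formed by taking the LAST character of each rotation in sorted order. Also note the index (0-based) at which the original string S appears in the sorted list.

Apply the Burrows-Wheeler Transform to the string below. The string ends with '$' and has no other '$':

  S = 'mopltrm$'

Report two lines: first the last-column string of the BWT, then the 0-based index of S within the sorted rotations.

All 8 rotations (rotation i = S[i:]+S[:i]):
  rot[0] = mopltrm$
  rot[1] = opltrm$m
  rot[2] = pltrm$mo
  rot[3] = ltrm$mop
  rot[4] = trm$mopl
  rot[5] = rm$moplt
  rot[6] = m$mopltr
  rot[7] = $mopltrm
Sorted (with $ < everything):
  sorted[0] = $mopltrm  (last char: 'm')
  sorted[1] = ltrm$mop  (last char: 'p')
  sorted[2] = m$mopltr  (last char: 'r')
  sorted[3] = mopltrm$  (last char: '$')
  sorted[4] = opltrm$m  (last char: 'm')
  sorted[5] = pltrm$mo  (last char: 'o')
  sorted[6] = rm$moplt  (last char: 't')
  sorted[7] = trm$mopl  (last char: 'l')
Last column: mpr$motl
Original string S is at sorted index 3

Answer: mpr$motl
3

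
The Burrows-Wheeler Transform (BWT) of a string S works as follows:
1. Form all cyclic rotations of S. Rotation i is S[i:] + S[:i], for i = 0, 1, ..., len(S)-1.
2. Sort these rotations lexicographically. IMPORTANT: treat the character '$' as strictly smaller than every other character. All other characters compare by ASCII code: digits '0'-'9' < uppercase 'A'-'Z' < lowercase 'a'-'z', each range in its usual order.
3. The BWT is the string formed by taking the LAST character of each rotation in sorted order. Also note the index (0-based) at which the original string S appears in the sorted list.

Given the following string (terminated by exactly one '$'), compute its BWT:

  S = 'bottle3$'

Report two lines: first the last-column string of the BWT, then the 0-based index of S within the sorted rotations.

All 8 rotations (rotation i = S[i:]+S[:i]):
  rot[0] = bottle3$
  rot[1] = ottle3$b
  rot[2] = ttle3$bo
  rot[3] = tle3$bot
  rot[4] = le3$bott
  rot[5] = e3$bottl
  rot[6] = 3$bottle
  rot[7] = $bottle3
Sorted (with $ < everything):
  sorted[0] = $bottle3  (last char: '3')
  sorted[1] = 3$bottle  (last char: 'e')
  sorted[2] = bottle3$  (last char: '$')
  sorted[3] = e3$bottl  (last char: 'l')
  sorted[4] = le3$bott  (last char: 't')
  sorted[5] = ottle3$b  (last char: 'b')
  sorted[6] = tle3$bot  (last char: 't')
  sorted[7] = ttle3$bo  (last char: 'o')
Last column: 3e$ltbto
Original string S is at sorted index 2

Answer: 3e$ltbto
2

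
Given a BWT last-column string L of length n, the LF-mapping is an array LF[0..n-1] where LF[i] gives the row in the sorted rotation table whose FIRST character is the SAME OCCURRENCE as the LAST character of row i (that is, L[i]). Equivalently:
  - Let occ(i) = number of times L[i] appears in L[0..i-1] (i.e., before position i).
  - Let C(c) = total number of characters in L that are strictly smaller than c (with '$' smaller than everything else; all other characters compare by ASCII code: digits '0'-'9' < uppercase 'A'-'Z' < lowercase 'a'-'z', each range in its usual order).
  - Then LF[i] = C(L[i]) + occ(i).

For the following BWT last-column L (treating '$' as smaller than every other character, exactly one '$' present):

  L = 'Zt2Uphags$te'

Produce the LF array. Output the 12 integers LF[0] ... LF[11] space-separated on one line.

Answer: 3 10 1 2 8 7 4 6 9 0 11 5

Derivation:
Char counts: '$':1, '2':1, 'U':1, 'Z':1, 'a':1, 'e':1, 'g':1, 'h':1, 'p':1, 's':1, 't':2
C (first-col start): C('$')=0, C('2')=1, C('U')=2, C('Z')=3, C('a')=4, C('e')=5, C('g')=6, C('h')=7, C('p')=8, C('s')=9, C('t')=10
L[0]='Z': occ=0, LF[0]=C('Z')+0=3+0=3
L[1]='t': occ=0, LF[1]=C('t')+0=10+0=10
L[2]='2': occ=0, LF[2]=C('2')+0=1+0=1
L[3]='U': occ=0, LF[3]=C('U')+0=2+0=2
L[4]='p': occ=0, LF[4]=C('p')+0=8+0=8
L[5]='h': occ=0, LF[5]=C('h')+0=7+0=7
L[6]='a': occ=0, LF[6]=C('a')+0=4+0=4
L[7]='g': occ=0, LF[7]=C('g')+0=6+0=6
L[8]='s': occ=0, LF[8]=C('s')+0=9+0=9
L[9]='$': occ=0, LF[9]=C('$')+0=0+0=0
L[10]='t': occ=1, LF[10]=C('t')+1=10+1=11
L[11]='e': occ=0, LF[11]=C('e')+0=5+0=5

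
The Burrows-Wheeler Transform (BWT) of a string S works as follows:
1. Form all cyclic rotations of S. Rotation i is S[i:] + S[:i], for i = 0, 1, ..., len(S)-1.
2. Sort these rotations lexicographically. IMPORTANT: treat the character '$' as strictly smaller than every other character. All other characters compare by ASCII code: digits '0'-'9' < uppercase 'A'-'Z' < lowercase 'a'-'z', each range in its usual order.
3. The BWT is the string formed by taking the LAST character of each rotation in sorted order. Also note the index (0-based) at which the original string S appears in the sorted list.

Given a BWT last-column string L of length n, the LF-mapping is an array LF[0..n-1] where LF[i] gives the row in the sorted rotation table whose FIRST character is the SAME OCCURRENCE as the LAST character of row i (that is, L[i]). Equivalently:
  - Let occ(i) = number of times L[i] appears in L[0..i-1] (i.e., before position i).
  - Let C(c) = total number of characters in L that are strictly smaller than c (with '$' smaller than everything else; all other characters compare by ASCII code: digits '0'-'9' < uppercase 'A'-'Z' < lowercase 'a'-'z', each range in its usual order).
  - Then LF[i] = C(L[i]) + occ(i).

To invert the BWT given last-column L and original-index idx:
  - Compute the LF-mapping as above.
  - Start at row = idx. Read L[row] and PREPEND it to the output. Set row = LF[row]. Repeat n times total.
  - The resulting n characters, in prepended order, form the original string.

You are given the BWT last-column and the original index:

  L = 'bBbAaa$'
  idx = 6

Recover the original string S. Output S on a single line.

Answer: bBAaab$

Derivation:
LF mapping: 5 2 6 1 3 4 0
Walk LF starting at row 6, prepending L[row]:
  step 1: row=6, L[6]='$', prepend. Next row=LF[6]=0
  step 2: row=0, L[0]='b', prepend. Next row=LF[0]=5
  step 3: row=5, L[5]='a', prepend. Next row=LF[5]=4
  step 4: row=4, L[4]='a', prepend. Next row=LF[4]=3
  step 5: row=3, L[3]='A', prepend. Next row=LF[3]=1
  step 6: row=1, L[1]='B', prepend. Next row=LF[1]=2
  step 7: row=2, L[2]='b', prepend. Next row=LF[2]=6
Reversed output: bBAaab$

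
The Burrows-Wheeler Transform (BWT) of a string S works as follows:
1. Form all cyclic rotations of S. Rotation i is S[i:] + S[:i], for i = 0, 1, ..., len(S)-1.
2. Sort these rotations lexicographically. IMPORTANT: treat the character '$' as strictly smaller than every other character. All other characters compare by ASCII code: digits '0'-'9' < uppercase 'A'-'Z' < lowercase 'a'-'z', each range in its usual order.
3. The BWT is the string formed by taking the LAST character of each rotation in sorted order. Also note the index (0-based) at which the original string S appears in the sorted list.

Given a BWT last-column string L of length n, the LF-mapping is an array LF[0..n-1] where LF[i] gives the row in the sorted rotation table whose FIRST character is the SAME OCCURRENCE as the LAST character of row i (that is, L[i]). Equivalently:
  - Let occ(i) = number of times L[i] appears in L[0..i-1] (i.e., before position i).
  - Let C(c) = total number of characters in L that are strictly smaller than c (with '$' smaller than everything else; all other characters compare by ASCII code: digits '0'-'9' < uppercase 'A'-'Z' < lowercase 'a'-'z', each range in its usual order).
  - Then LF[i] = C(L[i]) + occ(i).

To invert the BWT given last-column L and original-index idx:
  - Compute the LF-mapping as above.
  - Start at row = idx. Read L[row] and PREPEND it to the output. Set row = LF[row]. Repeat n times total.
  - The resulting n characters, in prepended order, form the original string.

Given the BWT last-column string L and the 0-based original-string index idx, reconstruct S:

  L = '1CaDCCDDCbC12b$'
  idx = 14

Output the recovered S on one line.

LF mapping: 1 4 12 9 5 6 10 11 7 13 8 2 3 14 0
Walk LF starting at row 14, prepending L[row]:
  step 1: row=14, L[14]='$', prepend. Next row=LF[14]=0
  step 2: row=0, L[0]='1', prepend. Next row=LF[0]=1
  step 3: row=1, L[1]='C', prepend. Next row=LF[1]=4
  step 4: row=4, L[4]='C', prepend. Next row=LF[4]=5
  step 5: row=5, L[5]='C', prepend. Next row=LF[5]=6
  step 6: row=6, L[6]='D', prepend. Next row=LF[6]=10
  step 7: row=10, L[10]='C', prepend. Next row=LF[10]=8
  step 8: row=8, L[8]='C', prepend. Next row=LF[8]=7
  step 9: row=7, L[7]='D', prepend. Next row=LF[7]=11
  step 10: row=11, L[11]='1', prepend. Next row=LF[11]=2
  step 11: row=2, L[2]='a', prepend. Next row=LF[2]=12
  step 12: row=12, L[12]='2', prepend. Next row=LF[12]=3
  step 13: row=3, L[3]='D', prepend. Next row=LF[3]=9
  step 14: row=9, L[9]='b', prepend. Next row=LF[9]=13
  step 15: row=13, L[13]='b', prepend. Next row=LF[13]=14
Reversed output: bbD2a1DCCDCCC1$

Answer: bbD2a1DCCDCCC1$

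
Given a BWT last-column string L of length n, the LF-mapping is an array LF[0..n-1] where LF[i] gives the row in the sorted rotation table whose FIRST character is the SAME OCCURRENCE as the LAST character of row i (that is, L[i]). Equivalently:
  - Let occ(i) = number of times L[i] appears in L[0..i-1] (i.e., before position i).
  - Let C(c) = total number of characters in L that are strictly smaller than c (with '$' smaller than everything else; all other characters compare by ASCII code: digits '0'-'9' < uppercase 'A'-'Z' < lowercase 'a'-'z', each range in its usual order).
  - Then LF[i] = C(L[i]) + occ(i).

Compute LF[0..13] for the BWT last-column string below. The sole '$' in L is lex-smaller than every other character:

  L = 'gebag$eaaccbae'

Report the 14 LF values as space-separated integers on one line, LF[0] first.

Char counts: '$':1, 'a':4, 'b':2, 'c':2, 'e':3, 'g':2
C (first-col start): C('$')=0, C('a')=1, C('b')=5, C('c')=7, C('e')=9, C('g')=12
L[0]='g': occ=0, LF[0]=C('g')+0=12+0=12
L[1]='e': occ=0, LF[1]=C('e')+0=9+0=9
L[2]='b': occ=0, LF[2]=C('b')+0=5+0=5
L[3]='a': occ=0, LF[3]=C('a')+0=1+0=1
L[4]='g': occ=1, LF[4]=C('g')+1=12+1=13
L[5]='$': occ=0, LF[5]=C('$')+0=0+0=0
L[6]='e': occ=1, LF[6]=C('e')+1=9+1=10
L[7]='a': occ=1, LF[7]=C('a')+1=1+1=2
L[8]='a': occ=2, LF[8]=C('a')+2=1+2=3
L[9]='c': occ=0, LF[9]=C('c')+0=7+0=7
L[10]='c': occ=1, LF[10]=C('c')+1=7+1=8
L[11]='b': occ=1, LF[11]=C('b')+1=5+1=6
L[12]='a': occ=3, LF[12]=C('a')+3=1+3=4
L[13]='e': occ=2, LF[13]=C('e')+2=9+2=11

Answer: 12 9 5 1 13 0 10 2 3 7 8 6 4 11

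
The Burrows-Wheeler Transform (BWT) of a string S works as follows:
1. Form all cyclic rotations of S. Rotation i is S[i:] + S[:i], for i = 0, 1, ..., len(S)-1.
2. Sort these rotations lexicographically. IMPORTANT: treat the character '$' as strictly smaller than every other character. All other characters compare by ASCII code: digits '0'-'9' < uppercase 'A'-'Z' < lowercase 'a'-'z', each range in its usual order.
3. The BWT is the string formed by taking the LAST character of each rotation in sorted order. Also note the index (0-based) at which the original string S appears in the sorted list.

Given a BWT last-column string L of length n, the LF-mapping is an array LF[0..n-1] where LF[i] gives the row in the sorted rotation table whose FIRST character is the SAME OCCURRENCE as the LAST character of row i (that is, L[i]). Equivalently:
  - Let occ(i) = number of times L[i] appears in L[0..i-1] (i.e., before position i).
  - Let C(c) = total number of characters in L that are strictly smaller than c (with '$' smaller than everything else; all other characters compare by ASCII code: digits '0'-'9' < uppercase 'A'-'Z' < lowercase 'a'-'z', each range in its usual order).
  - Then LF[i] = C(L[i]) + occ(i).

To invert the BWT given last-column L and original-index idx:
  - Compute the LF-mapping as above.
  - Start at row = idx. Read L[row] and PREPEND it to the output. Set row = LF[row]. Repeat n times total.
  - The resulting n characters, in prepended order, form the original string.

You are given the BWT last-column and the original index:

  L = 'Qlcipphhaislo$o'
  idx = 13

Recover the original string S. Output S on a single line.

Answer: philosophicalQ$

Derivation:
LF mapping: 1 8 3 6 12 13 4 5 2 7 14 9 10 0 11
Walk LF starting at row 13, prepending L[row]:
  step 1: row=13, L[13]='$', prepend. Next row=LF[13]=0
  step 2: row=0, L[0]='Q', prepend. Next row=LF[0]=1
  step 3: row=1, L[1]='l', prepend. Next row=LF[1]=8
  step 4: row=8, L[8]='a', prepend. Next row=LF[8]=2
  step 5: row=2, L[2]='c', prepend. Next row=LF[2]=3
  step 6: row=3, L[3]='i', prepend. Next row=LF[3]=6
  step 7: row=6, L[6]='h', prepend. Next row=LF[6]=4
  step 8: row=4, L[4]='p', prepend. Next row=LF[4]=12
  step 9: row=12, L[12]='o', prepend. Next row=LF[12]=10
  step 10: row=10, L[10]='s', prepend. Next row=LF[10]=14
  step 11: row=14, L[14]='o', prepend. Next row=LF[14]=11
  step 12: row=11, L[11]='l', prepend. Next row=LF[11]=9
  step 13: row=9, L[9]='i', prepend. Next row=LF[9]=7
  step 14: row=7, L[7]='h', prepend. Next row=LF[7]=5
  step 15: row=5, L[5]='p', prepend. Next row=LF[5]=13
Reversed output: philosophicalQ$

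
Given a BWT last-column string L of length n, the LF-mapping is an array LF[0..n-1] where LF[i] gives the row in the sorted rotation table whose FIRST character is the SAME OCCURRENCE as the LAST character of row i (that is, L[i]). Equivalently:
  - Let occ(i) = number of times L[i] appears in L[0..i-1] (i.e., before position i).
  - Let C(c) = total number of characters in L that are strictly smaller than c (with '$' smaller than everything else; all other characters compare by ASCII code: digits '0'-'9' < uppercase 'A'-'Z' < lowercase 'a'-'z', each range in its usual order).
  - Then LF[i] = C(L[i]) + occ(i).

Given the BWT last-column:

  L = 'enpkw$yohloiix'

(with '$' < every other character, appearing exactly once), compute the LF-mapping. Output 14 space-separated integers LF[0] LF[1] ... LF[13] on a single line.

Answer: 1 7 10 5 11 0 13 8 2 6 9 3 4 12

Derivation:
Char counts: '$':1, 'e':1, 'h':1, 'i':2, 'k':1, 'l':1, 'n':1, 'o':2, 'p':1, 'w':1, 'x':1, 'y':1
C (first-col start): C('$')=0, C('e')=1, C('h')=2, C('i')=3, C('k')=5, C('l')=6, C('n')=7, C('o')=8, C('p')=10, C('w')=11, C('x')=12, C('y')=13
L[0]='e': occ=0, LF[0]=C('e')+0=1+0=1
L[1]='n': occ=0, LF[1]=C('n')+0=7+0=7
L[2]='p': occ=0, LF[2]=C('p')+0=10+0=10
L[3]='k': occ=0, LF[3]=C('k')+0=5+0=5
L[4]='w': occ=0, LF[4]=C('w')+0=11+0=11
L[5]='$': occ=0, LF[5]=C('$')+0=0+0=0
L[6]='y': occ=0, LF[6]=C('y')+0=13+0=13
L[7]='o': occ=0, LF[7]=C('o')+0=8+0=8
L[8]='h': occ=0, LF[8]=C('h')+0=2+0=2
L[9]='l': occ=0, LF[9]=C('l')+0=6+0=6
L[10]='o': occ=1, LF[10]=C('o')+1=8+1=9
L[11]='i': occ=0, LF[11]=C('i')+0=3+0=3
L[12]='i': occ=1, LF[12]=C('i')+1=3+1=4
L[13]='x': occ=0, LF[13]=C('x')+0=12+0=12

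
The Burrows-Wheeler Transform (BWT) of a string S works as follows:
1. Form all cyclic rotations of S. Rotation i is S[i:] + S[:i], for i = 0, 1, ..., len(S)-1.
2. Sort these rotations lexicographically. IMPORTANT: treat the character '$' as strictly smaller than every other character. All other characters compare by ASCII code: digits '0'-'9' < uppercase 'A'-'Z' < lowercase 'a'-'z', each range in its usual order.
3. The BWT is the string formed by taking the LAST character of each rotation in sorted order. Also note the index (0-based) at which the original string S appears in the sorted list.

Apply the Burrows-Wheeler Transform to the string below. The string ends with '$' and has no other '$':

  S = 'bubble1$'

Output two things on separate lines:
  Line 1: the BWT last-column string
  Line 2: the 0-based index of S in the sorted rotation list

Answer: 1eub$lbb
4

Derivation:
All 8 rotations (rotation i = S[i:]+S[:i]):
  rot[0] = bubble1$
  rot[1] = ubble1$b
  rot[2] = bble1$bu
  rot[3] = ble1$bub
  rot[4] = le1$bubb
  rot[5] = e1$bubbl
  rot[6] = 1$bubble
  rot[7] = $bubble1
Sorted (with $ < everything):
  sorted[0] = $bubble1  (last char: '1')
  sorted[1] = 1$bubble  (last char: 'e')
  sorted[2] = bble1$bu  (last char: 'u')
  sorted[3] = ble1$bub  (last char: 'b')
  sorted[4] = bubble1$  (last char: '$')
  sorted[5] = e1$bubbl  (last char: 'l')
  sorted[6] = le1$bubb  (last char: 'b')
  sorted[7] = ubble1$b  (last char: 'b')
Last column: 1eub$lbb
Original string S is at sorted index 4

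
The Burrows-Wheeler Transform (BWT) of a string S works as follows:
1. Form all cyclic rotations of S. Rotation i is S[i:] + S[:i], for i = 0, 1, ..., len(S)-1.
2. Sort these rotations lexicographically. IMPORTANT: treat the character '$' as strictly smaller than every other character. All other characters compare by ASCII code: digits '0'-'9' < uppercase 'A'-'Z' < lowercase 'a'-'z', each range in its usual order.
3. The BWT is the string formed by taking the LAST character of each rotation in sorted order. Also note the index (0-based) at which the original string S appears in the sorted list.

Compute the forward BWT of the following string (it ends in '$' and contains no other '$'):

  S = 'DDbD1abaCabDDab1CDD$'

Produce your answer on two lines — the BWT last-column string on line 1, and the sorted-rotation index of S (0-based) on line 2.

All 20 rotations (rotation i = S[i:]+S[:i]):
  rot[0] = DDbD1abaCabDDab1CDD$
  rot[1] = DbD1abaCabDDab1CDD$D
  rot[2] = bD1abaCabDDab1CDD$DD
  rot[3] = D1abaCabDDab1CDD$DDb
  rot[4] = 1abaCabDDab1CDD$DDbD
  rot[5] = abaCabDDab1CDD$DDbD1
  rot[6] = baCabDDab1CDD$DDbD1a
  rot[7] = aCabDDab1CDD$DDbD1ab
  rot[8] = CabDDab1CDD$DDbD1aba
  rot[9] = abDDab1CDD$DDbD1abaC
  rot[10] = bDDab1CDD$DDbD1abaCa
  rot[11] = DDab1CDD$DDbD1abaCab
  rot[12] = Dab1CDD$DDbD1abaCabD
  rot[13] = ab1CDD$DDbD1abaCabDD
  rot[14] = b1CDD$DDbD1abaCabDDa
  rot[15] = 1CDD$DDbD1abaCabDDab
  rot[16] = CDD$DDbD1abaCabDDab1
  rot[17] = DD$DDbD1abaCabDDab1C
  rot[18] = D$DDbD1abaCabDDab1CD
  rot[19] = $DDbD1abaCabDDab1CDD
Sorted (with $ < everything):
  sorted[0] = $DDbD1abaCabDDab1CDD  (last char: 'D')
  sorted[1] = 1CDD$DDbD1abaCabDDab  (last char: 'b')
  sorted[2] = 1abaCabDDab1CDD$DDbD  (last char: 'D')
  sorted[3] = CDD$DDbD1abaCabDDab1  (last char: '1')
  sorted[4] = CabDDab1CDD$DDbD1aba  (last char: 'a')
  sorted[5] = D$DDbD1abaCabDDab1CD  (last char: 'D')
  sorted[6] = D1abaCabDDab1CDD$DDb  (last char: 'b')
  sorted[7] = DD$DDbD1abaCabDDab1C  (last char: 'C')
  sorted[8] = DDab1CDD$DDbD1abaCab  (last char: 'b')
  sorted[9] = DDbD1abaCabDDab1CDD$  (last char: '$')
  sorted[10] = Dab1CDD$DDbD1abaCabD  (last char: 'D')
  sorted[11] = DbD1abaCabDDab1CDD$D  (last char: 'D')
  sorted[12] = aCabDDab1CDD$DDbD1ab  (last char: 'b')
  sorted[13] = ab1CDD$DDbD1abaCabDD  (last char: 'D')
  sorted[14] = abDDab1CDD$DDbD1abaC  (last char: 'C')
  sorted[15] = abaCabDDab1CDD$DDbD1  (last char: '1')
  sorted[16] = b1CDD$DDbD1abaCabDDa  (last char: 'a')
  sorted[17] = bD1abaCabDDab1CDD$DD  (last char: 'D')
  sorted[18] = bDDab1CDD$DDbD1abaCa  (last char: 'a')
  sorted[19] = baCabDDab1CDD$DDbD1a  (last char: 'a')
Last column: DbD1aDbCb$DDbDC1aDaa
Original string S is at sorted index 9

Answer: DbD1aDbCb$DDbDC1aDaa
9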